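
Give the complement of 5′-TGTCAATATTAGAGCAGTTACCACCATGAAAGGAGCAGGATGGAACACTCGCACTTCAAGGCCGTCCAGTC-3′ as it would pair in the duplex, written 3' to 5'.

Base-pairing A↔T, G↔C gives the complement. The complementary strand is antiparallel, so paired with a 5'→3' strand it runs 3'→5'.

3'-ACAGTTATAATCTCGTCAATGGTGGTACTTTCCTCGTCCTACCTTGTGAGCGTGAAGTTCCGGCAGGTCAG-5'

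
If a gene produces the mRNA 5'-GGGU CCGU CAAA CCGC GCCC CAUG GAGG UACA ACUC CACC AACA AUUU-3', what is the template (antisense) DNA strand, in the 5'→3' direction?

Replace U with T to get the coding DNA strand: GGGTCCGTCAAACCGCGCCCCATGGAGGTACAACTCCACCAACAATTT. The template strand is its reverse complement (complement CCCAGGCAGTTTGGCGCGGGGTACCTCCATGTTGAGGTGGTTGTTAAA, then reverse).

5′-AAATTGTTGGTGGAGTTGTACCTCCATGGGGCGCGGTTTGACGGACCC-3′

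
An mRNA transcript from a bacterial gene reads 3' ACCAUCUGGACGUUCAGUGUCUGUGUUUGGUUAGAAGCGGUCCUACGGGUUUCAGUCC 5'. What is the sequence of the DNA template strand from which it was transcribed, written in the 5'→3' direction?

5′-TGGTAGACCTGCAAGTCACAGACACAAACCAATCTTCGCCAGGATGCCCAAAGTCAGG-3′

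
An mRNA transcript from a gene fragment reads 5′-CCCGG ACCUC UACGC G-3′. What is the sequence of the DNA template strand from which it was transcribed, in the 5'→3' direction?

Replace U with T to get the coding DNA strand: CCCGGACCTCTACGCG. The template strand is its reverse complement (complement GGGCCTGGAGATGCGC, then reverse).

5'-CGCGTAGAGGTCCGGG-3'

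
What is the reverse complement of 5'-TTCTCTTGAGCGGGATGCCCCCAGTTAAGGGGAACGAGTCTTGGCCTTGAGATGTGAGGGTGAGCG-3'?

Reading the sequence 3'→5' and pairing each base (A↔T, G↔C) gives the reverse complement directly.

5'-CGCTCACCCTCACATCTCAAGGCCAAGACTCGTTCCCCTTAACTGGGGGCATCCCGCTCAAGAGAA-3'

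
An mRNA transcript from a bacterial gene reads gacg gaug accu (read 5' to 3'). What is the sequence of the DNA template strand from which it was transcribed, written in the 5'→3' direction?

5'-AGGTCATCCGTC-3'

Replace U with T to get the coding DNA strand: GACGGATGACCT. The template strand is its reverse complement (complement CTGCCTACTGGA, then reverse).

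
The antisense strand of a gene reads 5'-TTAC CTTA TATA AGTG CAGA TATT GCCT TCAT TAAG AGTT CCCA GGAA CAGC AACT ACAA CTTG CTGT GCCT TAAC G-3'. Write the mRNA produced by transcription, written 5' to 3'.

5′-CGUUAAGGCACAGCAAGUUGUAGUUGCUGUUCCUGGGAACUCUUAAUGAAGGCAAUAUCUGCACUUAUAUAAGGUAA-3′

RNA polymerase reads the template 3'→5' and synthesizes mRNA 5'→3' by base-pairing (A→U, T→A, G↔C). The complement of the template is AATGGAATATATTCACGTCTATAACGGAAGTAATTCTCAAGGGTCCTTGTCGTTGATGTTGAACGACACGGAATTGC; antiparallel, so 5'→3' the coding strand is CGTTAAGGCACAGCAAGTTGTAGTTGCTGTTCCTGGGAACTCTTAATGAAGGCAATATCTGCACTTATATAAGGTAA. Replace T with U for the mRNA.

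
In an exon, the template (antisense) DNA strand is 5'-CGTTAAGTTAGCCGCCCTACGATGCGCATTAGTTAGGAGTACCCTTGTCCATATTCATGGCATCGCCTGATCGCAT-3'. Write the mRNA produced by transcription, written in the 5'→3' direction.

RNA polymerase reads the template 3'→5' and synthesizes mRNA 5'→3' by base-pairing (A→U, T→A, G↔C). The complement of the template is GCAATTCAATCGGCGGGATGCTACGCGTAATCAATCCTCATGGGAACAGGTATAAGTACCGTAGCGGACTAGCGTA; antiparallel, so 5'→3' the coding strand is ATGCGATCAGGCGATGCCATGAATATGGACAAGGGTACTCCTAACTAATGCGCATCGTAGGGCGGCTAACTTAACG. Replace T with U for the mRNA.

5'-AUGCGAUCAGGCGAUGCCAUGAAUAUGGACAAGGGUACUCCUAACUAAUGCGCAUCGUAGGGCGGCUAACUUAACG-3'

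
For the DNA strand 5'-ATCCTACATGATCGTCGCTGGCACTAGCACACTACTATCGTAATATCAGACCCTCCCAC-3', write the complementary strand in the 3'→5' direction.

Base-pairing A↔T, G↔C gives the complement. The complementary strand is antiparallel, so paired with a 5'→3' strand it runs 3'→5'.

3'-TAGGATGTACTAGCAGCGACCGTGATCGTGTGATGATAGCATTATAGTCTGGGAGGGTG-5'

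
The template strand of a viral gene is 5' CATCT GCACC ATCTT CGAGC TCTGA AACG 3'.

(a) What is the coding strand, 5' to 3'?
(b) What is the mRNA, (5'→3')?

(a) 5′-CGTTTCAGAGCTCGAAGATGGTGCAGATG-3′
(b) 5'-CGUUUCAGAGCUCGAAGAUGGUGCAGAUG-3'

(a) The coding strand is the reverse complement of the template: complement GTAGACGTGGTAGAAGCTCGAGACTTTGC, then reverse.
(b) mRNA has the coding-strand sequence with T→U.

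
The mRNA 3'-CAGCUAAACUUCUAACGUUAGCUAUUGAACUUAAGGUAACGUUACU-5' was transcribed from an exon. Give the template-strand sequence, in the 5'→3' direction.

5′-GTCGATTTGAAGATTGCAATCGATAACTTGAATTCCATTGCAATGA-3′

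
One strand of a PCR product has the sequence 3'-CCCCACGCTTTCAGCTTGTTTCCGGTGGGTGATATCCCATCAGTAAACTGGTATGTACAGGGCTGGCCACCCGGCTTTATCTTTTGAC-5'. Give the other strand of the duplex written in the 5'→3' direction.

The strand is given 3'→5', so its complement runs 5'→3' in the same left-to-right order: pair each base A↔T, G↔C.

5'-GGGGTGCGAAAGTCGAACAAAGGCCACCCACTATAGGGTAGTCATTTGACCATACATGTCCCGACCGGTGGGCCGAAATAGAAAACTG-3'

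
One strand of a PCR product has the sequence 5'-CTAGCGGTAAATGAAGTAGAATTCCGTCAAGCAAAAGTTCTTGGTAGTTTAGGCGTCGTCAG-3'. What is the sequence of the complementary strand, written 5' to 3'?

The complement of CTAGCGGTAAATGAAGTAGAATTCCGTCAAGCAAAAGTTCTTGGTAGTTTAGGCGTCGTCAG is GATCGCCATTTACTTCATCTTAAGGCAGTTCGTTTTCAAGAACCATCAAATCCGCAGCAGTC (A↔T, G↔C). DNA strands are antiparallel, so the complementary strand runs 3'→5'; reversing gives the 5'→3' form.

5'-CTGACGACGCCTAAACTACCAAGAACTTTTGCTTGACGGAATTCTACTTCATTTACCGCTAG-3'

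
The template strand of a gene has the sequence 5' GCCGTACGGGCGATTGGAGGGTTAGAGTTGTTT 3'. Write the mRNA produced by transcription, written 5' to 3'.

RNA polymerase reads the template 3'→5' and synthesizes mRNA 5'→3' by base-pairing (A→U, T→A, G↔C). The complement of the template is CGGCATGCCCGCTAACCTCCCAATCTCAACAAA; antiparallel, so 5'→3' the coding strand is AAACAACTCTAACCCTCCAATCGCCCGTACGGC. Replace T with U for the mRNA.

5'-AAACAACUCUAACCCUCCAAUCGCCCGUACGGC-3'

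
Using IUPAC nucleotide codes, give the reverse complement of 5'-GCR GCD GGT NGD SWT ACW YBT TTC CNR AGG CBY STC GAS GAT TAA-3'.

Standard pairs A↔T, G↔C; ambiguity codes pair R↔Y, W↔W, S↔S, B↔V, D↔H, N↔N. Complement (CGYCGHCCANCHSWATGWRVAAAGGNYTCCGVRSAGCTSCTAATT), then reverse for 5'→3'.

5'-TTAATCSTCGASRVGCCTYNGGAAAVRWGTAWSHCNACCHGCYGC-3'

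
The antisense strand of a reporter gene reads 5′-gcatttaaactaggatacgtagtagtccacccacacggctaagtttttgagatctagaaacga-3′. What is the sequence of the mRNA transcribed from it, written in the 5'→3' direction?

5'-UCGUUUCUAGAUCUCAAAAACUUAGCCGUGUGGGUGGACUACUACGUAUCCUAGUUUAAAUGC-3'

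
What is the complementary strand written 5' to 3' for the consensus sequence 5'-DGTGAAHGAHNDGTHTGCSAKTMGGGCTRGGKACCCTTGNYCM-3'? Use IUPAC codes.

5'-KGRNCAAGGGTMCCYAGCCCKAMTSGCADACHNDTCDTTCACH-3'

Standard pairs A↔T, G↔C; ambiguity codes pair R↔Y, M↔K, S↔S, D↔H, N↔N. Complement (HCACTTDCTDNHCADACGSTMAKCCCGAYCCMTGGGAACNRGK), then reverse for 5'→3'.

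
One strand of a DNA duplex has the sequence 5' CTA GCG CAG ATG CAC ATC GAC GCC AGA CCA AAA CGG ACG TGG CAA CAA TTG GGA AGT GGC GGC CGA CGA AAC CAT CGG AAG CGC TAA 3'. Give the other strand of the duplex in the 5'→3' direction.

5'-TTAGCGCTTCCGATGGTTTCGTCGGCCGCCACTTCCCAATTGTTGCCACGTCCGTTTTGGTCTGGCGTCGATGTGCATCTGCGCTAG-3'

Pairing A↔T and G↔C gives GATCGCGTCTACGTGTAGCTGCGGTCTGGTTTTGCCTGCACCGTTGTTAACCCTTCACCGCCGGCTGCTTTGGTAGCCTTCGCGATT, running 3'→5'. Reverse for the 5'→3' convention.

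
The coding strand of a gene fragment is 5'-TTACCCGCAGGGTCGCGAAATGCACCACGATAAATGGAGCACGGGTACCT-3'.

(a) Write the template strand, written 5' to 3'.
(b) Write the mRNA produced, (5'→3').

(a) 5′-AGGTACCCGTGCTCCATTTATCGTGGTGCATTTCGCGACCCTGCGGGTAA-3′
(b) 5′-UUACCCGCAGGGUCGCGAAAUGCACCACGAUAAAUGGAGCACGGGUACCU-3′

(a) The template strand is the reverse complement of the coding strand: complement AATGGGCGTCCCAGCGCTTTACGTGGTGCTATTTACCTCGTGCCCATGGA, then reverse.
(b) mRNA matches the coding strand with T→U.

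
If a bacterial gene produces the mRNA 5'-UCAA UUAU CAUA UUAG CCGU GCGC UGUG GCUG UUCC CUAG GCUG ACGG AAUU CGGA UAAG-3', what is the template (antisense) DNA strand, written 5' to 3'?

5'-CTTATCCGAATTCCGTCAGCCTAGGGAACAGCCACAGCGCACGGCTAATATGATAATTGA-3'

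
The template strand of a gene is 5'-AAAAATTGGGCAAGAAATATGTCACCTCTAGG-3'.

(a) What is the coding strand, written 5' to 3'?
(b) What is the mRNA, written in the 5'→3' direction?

(a) The coding strand is the reverse complement of the template: complement TTTTTAACCCGTTCTTTATACAGTGGAGATCC, then reverse.
(b) mRNA has the coding-strand sequence with T→U.

(a) 5'-CCTAGAGGTGACATATTTCTTGCCCAATTTTT-3'
(b) 5'-CCUAGAGGUGACAUAUUUCUUGCCCAAUUUUU-3'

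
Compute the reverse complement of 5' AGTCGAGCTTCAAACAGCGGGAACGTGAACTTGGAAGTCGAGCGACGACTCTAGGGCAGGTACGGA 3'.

Reading the sequence 3'→5' and pairing each base (A↔T, G↔C) gives the reverse complement directly.

5′-TCCGTACCTGCCCTAGAGTCGTCGCTCGACTTCCAAGTTCACGTTCCCGCTGTTTGAAGCTCGACT-3′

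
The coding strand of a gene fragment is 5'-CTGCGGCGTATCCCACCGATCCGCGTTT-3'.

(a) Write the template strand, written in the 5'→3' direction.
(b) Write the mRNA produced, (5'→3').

(a) The template strand is the reverse complement of the coding strand: complement GACGCCGCATAGGGTGGCTAGGCGCAAA, then reverse.
(b) mRNA matches the coding strand with T→U.

(a) 5'-AAACGCGGATCGGTGGGATACGCCGCAG-3'
(b) 5'-CUGCGGCGUAUCCCACCGAUCCGCGUUU-3'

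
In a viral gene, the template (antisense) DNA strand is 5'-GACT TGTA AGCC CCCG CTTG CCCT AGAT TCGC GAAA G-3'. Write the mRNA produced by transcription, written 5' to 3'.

The mRNA has the sequence of the coding strand (reverse complement of the template) with T→U. Reverse complement of GACTTGTAAGCCCCCGCTTGCCCTAGATTCGCGAAAG is CTTTCGCGAATCTAGGGCAAGCGGGGGCTTACAAGTC; then T→U.

5'-CUUUCGCGAAUCUAGGGCAAGCGGGGGCUUACAAGUC-3'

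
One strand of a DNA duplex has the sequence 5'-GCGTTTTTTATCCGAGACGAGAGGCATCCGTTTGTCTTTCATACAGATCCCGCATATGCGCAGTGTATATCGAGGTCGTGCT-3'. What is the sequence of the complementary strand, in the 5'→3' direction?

5'-AGCACGACCTCGATATACACTGCGCATATGCGGGATCTGTATGAAAGACAAACGGATGCCTCTCGTCTCGGATAAAAAACGC-3'

Pairing A↔T and G↔C gives CGCAAAAAATAGGCTCTGCTCTCCGTAGGCAAACAGAAAGTATGTCTAGGGCGTATACGCGTCACATATAGCTCCAGCACGA, running 3'→5'. Reverse for the 5'→3' convention.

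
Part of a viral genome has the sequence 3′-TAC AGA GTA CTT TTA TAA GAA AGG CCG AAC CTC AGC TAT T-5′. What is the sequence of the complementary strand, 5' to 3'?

The strand is given 3'→5', so its complement runs 5'→3' in the same left-to-right order: pair each base A↔T, G↔C.

5'-ATGTCTCATGAAAATATTCTTTCCGGCTTGGAGTCGATAA-3'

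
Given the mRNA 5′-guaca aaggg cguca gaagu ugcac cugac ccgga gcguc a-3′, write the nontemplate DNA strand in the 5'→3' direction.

The coding DNA strand has the same 5'→3' sequence as the mRNA with U replaced by T.

5'-GTACAAAGGGCGTCAGAAGTTGCACCTGACCCGGAGCGTCA-3'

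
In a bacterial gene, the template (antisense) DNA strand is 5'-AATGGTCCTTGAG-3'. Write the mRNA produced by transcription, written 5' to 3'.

RNA polymerase reads the template 3'→5' and synthesizes mRNA 5'→3' by base-pairing (A→U, T→A, G↔C). The complement of the template is TTACCAGGAACTC; antiparallel, so 5'→3' the coding strand is CTCAAGGACCATT. Replace T with U for the mRNA.

5′-CUCAAGGACCAUU-3′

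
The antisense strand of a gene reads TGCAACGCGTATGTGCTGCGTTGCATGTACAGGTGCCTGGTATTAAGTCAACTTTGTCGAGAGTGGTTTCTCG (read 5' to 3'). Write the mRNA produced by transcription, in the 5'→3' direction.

5′-CGAGAAACCACUCUCGACAAAGUUGACUUAAUACCAGGCACCUGUACAUGCAACGCAGCACAUACGCGUUGCA-3′

The mRNA has the sequence of the coding strand (reverse complement of the template) with T→U. Reverse complement of TGCAACGCGTATGTGCTGCGTTGCATGTACAGGTGCCTGGTATTAAGTCAACTTTGTCGAGAGTGGTTTCTCG is CGAGAAACCACTCTCGACAAAGTTGACTTAATACCAGGCACCTGTACATGCAACGCAGCACATACGCGTTGCA; then T→U.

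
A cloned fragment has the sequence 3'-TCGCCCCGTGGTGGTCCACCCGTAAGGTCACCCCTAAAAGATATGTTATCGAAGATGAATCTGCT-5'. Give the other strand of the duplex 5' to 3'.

5'-AGCGGGGCACCACCAGGTGGGCATTCCAGTGGGGATTTTCTATACAATAGCTTCTACTTAGACGA-3'

The strand is given 3'→5', so its complement runs 5'→3' in the same left-to-right order: pair each base A↔T, G↔C.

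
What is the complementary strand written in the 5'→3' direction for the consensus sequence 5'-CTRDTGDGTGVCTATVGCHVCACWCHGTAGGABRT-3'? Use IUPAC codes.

Standard pairs A↔T, G↔C; ambiguity codes pair R↔Y, W↔W, B↔V, D↔H. Complement (GAYHACHCACBGATABCGDBGTGWGDCATCCTVYA), then reverse for 5'→3'.

5'-AYVTCCTACDGWGTGBDGCBATAGBCACHCAHYAG-3'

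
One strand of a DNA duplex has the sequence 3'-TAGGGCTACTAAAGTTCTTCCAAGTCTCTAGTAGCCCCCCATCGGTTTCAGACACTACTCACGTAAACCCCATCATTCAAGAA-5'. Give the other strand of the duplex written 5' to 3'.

5′-ATCCCGATGATTTCAAGAAGGTTCAGAGATCATCGGGGGGTAGCCAAAGTCTGTGATGAGTGCATTTGGGGTAGTAAGTTCTT-3′

The strand is given 3'→5', so its complement runs 5'→3' in the same left-to-right order: pair each base A↔T, G↔C.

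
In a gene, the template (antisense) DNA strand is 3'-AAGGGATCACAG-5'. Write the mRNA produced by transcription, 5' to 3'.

5'-UUCCCUAGUGUC-3'

Reading the template 3'→5' as shown, RNA polymerase pairs each base (A→U, T→A, G↔C) to build mRNA 5'→3' directly.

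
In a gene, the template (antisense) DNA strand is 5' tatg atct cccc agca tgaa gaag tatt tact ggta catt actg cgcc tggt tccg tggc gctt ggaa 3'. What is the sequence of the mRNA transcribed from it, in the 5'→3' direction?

The mRNA has the sequence of the coding strand (reverse complement of the template) with T→U. Reverse complement of TATGATCTCCCCAGCATGAAGAAGTATTTACTGGTACATTACTGCGCCTGGTTCCGTGGCGCTTGGAA is TTCCAAGCGCCACGGAACCAGGCGCAGTAATGTACCAGTAAATACTTCTTCATGCTGGGGAGATCATA; then T→U.

5'-UUCCAAGCGCCACGGAACCAGGCGCAGUAAUGUACCAGUAAAUACUUCUUCAUGCUGGGGAGAUCAUA-3'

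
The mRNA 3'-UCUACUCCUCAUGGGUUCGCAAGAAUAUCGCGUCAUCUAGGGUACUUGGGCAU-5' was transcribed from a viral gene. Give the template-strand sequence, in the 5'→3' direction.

5'-AGATGAGGAGTACCCAAGCGTTCTTATAGCGCAGTAGATCCCATGAACCCGTA-3'

Written 5'→3' the mRNA is UACGGGUUCAUGGGAUCUACUGCGCUAUAAGAACGCUUGGGUACUCCUCAUCU, so the coding DNA strand is TACGGGTTCATGGGATCTACTGCGCTATAAGAACGCTTGGGTACTCCTCATCT. The template is its reverse complement.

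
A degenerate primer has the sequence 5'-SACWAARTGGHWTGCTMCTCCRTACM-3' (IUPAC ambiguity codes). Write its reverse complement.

5′-KGTAYGGAGKAGCAWDCCAYTTWGTS-3′

Standard pairs A↔T, G↔C; ambiguity codes pair R↔Y, M↔K, W↔W, S↔S, H↔D. Complement (STGWTTYACCDWACGAKGAGGYATGK), then reverse for 5'→3'.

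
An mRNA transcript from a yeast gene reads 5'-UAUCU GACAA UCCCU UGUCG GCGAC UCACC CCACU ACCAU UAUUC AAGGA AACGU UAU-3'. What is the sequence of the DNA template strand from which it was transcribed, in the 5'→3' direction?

5'-ATAACGTTTCCTTGAATAATGGTAGTGGGGTGAGTCGCCGACAAGGGATTGTCAGATA-3'

Replace U with T to get the coding DNA strand: TATCTGACAATCCCTTGTCGGCGACTCACCCCACTACCATTATTCAAGGAAACGTTAT. The template strand is its reverse complement (complement ATAGACTGTTAGGGAACAGCCGCTGAGTGGGGTGATGGTAATAAGTTCCTTTGCAATA, then reverse).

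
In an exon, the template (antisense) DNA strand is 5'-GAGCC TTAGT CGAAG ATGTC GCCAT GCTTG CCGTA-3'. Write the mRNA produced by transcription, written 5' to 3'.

5'-UACGGCAAGCAUGGCGACAUCUUCGACUAAGGCUC-3'

The mRNA has the sequence of the coding strand (reverse complement of the template) with T→U. Reverse complement of GAGCCTTAGTCGAAGATGTCGCCATGCTTGCCGTA is TACGGCAAGCATGGCGACATCTTCGACTAAGGCTC; then T→U.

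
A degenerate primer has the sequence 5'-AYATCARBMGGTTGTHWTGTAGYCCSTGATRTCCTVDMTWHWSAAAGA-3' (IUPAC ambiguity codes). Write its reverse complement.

Standard pairs A↔T, G↔C; ambiguity codes pair R↔Y, M↔K, W↔W, S↔S, B↔V, D↔H. Complement (TRTAGTYVKCCAACADWACATCRGGSACTAYAGGABHKAWDWSTTTCT), then reverse for 5'→3'.

5′-TCTTTSWDWAKHBAGGAYATCASGGRCTACAWDACAACCKVYTGATRT-3′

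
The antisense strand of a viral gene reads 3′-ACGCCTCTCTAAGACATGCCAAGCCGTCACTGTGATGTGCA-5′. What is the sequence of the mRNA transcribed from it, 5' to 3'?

Reading the template 3'→5' as shown, RNA polymerase pairs each base (A→U, T→A, G↔C) to build mRNA 5'→3' directly.

5'-UGCGGAGAGAUUCUGUACGGUUCGGCAGUGACACUACACGU-3'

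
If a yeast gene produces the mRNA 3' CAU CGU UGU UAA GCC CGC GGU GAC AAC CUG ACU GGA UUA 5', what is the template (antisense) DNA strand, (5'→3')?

5'-GTAGCAACAATTCGGGCGCCACTGTTGGACTGACCTAAT-3'

Written 5'→3' the mRNA is AUUAGGUCAGUCCAACAGUGGCGCCCGAAUUGUUGCUAC, so the coding DNA strand is ATTAGGTCAGTCCAACAGTGGCGCCCGAATTGTTGCTAC. The template is its reverse complement.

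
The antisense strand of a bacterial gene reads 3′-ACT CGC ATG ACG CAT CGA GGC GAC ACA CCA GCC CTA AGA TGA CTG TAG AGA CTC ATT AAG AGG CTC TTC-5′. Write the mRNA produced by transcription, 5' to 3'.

5'-UGAGCGUACUGCGUAGCUCCGCUGUGUGGUCGGGAUUCUACUGACAUCUCUGAGUAAUUCUCCGAGAAG-3'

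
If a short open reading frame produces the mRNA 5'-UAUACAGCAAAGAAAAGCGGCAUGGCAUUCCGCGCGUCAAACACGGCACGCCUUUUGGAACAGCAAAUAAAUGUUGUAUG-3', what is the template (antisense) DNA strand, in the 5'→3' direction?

5'-CATACAACATTTATTTGCTGTTCCAAAAGGCGTGCCGTGTTTGACGCGCGGAATGCCATGCCGCTTTTCTTTGCTGTATA-3'

Replace U with T to get the coding DNA strand: TATACAGCAAAGAAAAGCGGCATGGCATTCCGCGCGTCAAACACGGCACGCCTTTTGGAACAGCAAATAAATGTTGTATG. The template strand is its reverse complement (complement ATATGTCGTTTCTTTTCGCCGTACCGTAAGGCGCGCAGTTTGTGCCGTGCGGAAAACCTTGTCGTTTATTTACAACATAC, then reverse).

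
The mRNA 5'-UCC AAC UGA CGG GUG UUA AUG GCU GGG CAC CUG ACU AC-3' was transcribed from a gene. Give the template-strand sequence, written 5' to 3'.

5'-GTAGTCAGGTGCCCAGCCATTAACACCCGTCAGTTGGA-3'

Replace U with T to get the coding DNA strand: TCCAACTGACGGGTGTTAATGGCTGGGCACCTGACTAC. The template strand is its reverse complement (complement AGGTTGACTGCCCACAATTACCGACCCGTGGACTGATG, then reverse).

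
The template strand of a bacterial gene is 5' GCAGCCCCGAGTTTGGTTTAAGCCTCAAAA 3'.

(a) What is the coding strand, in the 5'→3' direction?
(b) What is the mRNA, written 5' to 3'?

(a) 5'-TTTTGAGGCTTAAACCAAACTCGGGGCTGC-3'
(b) 5'-UUUUGAGGCUUAAACCAAACUCGGGGCUGC-3'

(a) The coding strand is the reverse complement of the template: complement CGTCGGGGCTCAAACCAAATTCGGAGTTTT, then reverse.
(b) mRNA has the coding-strand sequence with T→U.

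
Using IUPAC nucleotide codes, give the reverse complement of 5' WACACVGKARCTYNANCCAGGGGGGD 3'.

5'-HCCCCCCTGGNTNRAGYTMCBGTGTW-3'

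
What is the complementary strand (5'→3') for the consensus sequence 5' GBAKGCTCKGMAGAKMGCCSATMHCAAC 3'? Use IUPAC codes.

5'-GTTGDKATSGGCKMTCTKCMGAGCMTVC-3'

Standard pairs A↔T, G↔C; ambiguity codes pair M↔K, S↔S, B↔V, H↔D. Complement (CVTMCGAGMCKTCTMKCGGSTAKDGTTG), then reverse for 5'→3'.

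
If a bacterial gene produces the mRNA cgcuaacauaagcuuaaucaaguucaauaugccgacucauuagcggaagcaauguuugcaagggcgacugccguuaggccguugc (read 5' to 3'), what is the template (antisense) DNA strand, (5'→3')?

5'-GCAACGGCCTAACGGCAGTCGCCCTTGCAAACATTGCTTCCGCTAATGAGTCGGCATATTGAACTTGATTAAGCTTATGTTAGCG-3'

Replace U with T to get the coding DNA strand: CGCTAACATAAGCTTAATCAAGTTCAATATGCCGACTCATTAGCGGAAGCAATGTTTGCAAGGGCGACTGCCGTTAGGCCGTTGC. The template strand is its reverse complement (complement GCGATTGTATTCGAATTAGTTCAAGTTATACGGCTGAGTAATCGCCTTCGTTACAAACGTTCCCGCTGACGGCAATCCGGCAACG, then reverse).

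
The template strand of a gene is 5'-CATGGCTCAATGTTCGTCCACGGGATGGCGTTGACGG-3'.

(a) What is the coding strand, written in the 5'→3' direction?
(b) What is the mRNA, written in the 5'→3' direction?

(a) The coding strand is the reverse complement of the template: complement GTACCGAGTTACAAGCAGGTGCCCTACCGCAACTGCC, then reverse.
(b) mRNA has the coding-strand sequence with T→U.

(a) 5'-CCGTCAACGCCATCCCGTGGACGAACATTGAGCCATG-3'
(b) 5'-CCGUCAACGCCAUCCCGUGGACGAACAUUGAGCCAUG-3'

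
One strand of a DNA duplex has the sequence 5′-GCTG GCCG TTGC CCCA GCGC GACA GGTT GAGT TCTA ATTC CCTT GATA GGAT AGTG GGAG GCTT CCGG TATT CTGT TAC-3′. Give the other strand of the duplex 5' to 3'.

Pairing A↔T and G↔C gives CGACCGGCAACGGGGTCGCGCTGTCCAACTCAAGATTAAGGGAACTATCCTATCACCCTCCGAAGGCCATAAGACAATG, running 3'→5'. Reverse for the 5'→3' convention.

5′-GTAACAGAATACCGGAAGCCTCCCACTATCCTATCAAGGGAATTAGAACTCAACCTGTCGCGCTGGGGCAACGGCCAGC-3′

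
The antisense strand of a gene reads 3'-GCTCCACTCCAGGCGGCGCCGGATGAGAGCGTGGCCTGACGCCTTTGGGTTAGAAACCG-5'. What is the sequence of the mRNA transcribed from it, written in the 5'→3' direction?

Reading the template 3'→5' as shown, RNA polymerase pairs each base (A→U, T→A, G↔C) to build mRNA 5'→3' directly.

5'-CGAGGUGAGGUCCGCCGCGGCCUACUCUCGCACCGGACUGCGGAAACCCAAUCUUUGGC-3'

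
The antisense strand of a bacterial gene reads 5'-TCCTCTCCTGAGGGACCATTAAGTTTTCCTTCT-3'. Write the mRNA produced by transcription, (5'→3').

RNA polymerase reads the template 3'→5' and synthesizes mRNA 5'→3' by base-pairing (A→U, T→A, G↔C). The complement of the template is AGGAGAGGACTCCCTGGTAATTCAAAAGGAAGA; antiparallel, so 5'→3' the coding strand is AGAAGGAAAACTTAATGGTCCCTCAGGAGAGGA. Replace T with U for the mRNA.

5'-AGAAGGAAAACUUAAUGGUCCCUCAGGAGAGGA-3'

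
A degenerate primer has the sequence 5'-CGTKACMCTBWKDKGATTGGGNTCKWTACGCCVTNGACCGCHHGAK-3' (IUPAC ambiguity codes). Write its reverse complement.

5′-MTCDDGCGGTCNABGGCGTAWMGANCCCAATCMHMWVAGKGTMACG-3′

Standard pairs A↔T, G↔C; ambiguity codes pair M↔K, W↔W, B↔V, D↔H, N↔N. Complement (GCAMTGKGAVWMHMCTAACCCNAGMWATGCGGBANCTGGCGDDCTM), then reverse for 5'→3'.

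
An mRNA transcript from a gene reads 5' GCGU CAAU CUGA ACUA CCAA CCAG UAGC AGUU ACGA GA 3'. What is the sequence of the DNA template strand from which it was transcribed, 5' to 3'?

Replace U with T to get the coding DNA strand: GCGTCAATCTGAACTACCAACCAGTAGCAGTTACGAGA. The template strand is its reverse complement (complement CGCAGTTAGACTTGATGGTTGGTCATCGTCAATGCTCT, then reverse).

5'-TCTCGTAACTGCTACTGGTTGGTAGTTCAGATTGACGC-3'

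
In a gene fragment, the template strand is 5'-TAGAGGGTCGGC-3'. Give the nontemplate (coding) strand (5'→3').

The coding strand is complementary and antiparallel to the template: take the complement (A↔T, G↔C) and reverse.

5'-GCCGACCCTCTA-3'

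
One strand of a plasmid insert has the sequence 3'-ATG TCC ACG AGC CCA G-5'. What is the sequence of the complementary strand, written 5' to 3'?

The strand is given 3'→5', so its complement runs 5'→3' in the same left-to-right order: pair each base A↔T, G↔C.

5′-TACAGGTGCTCGGGTC-3′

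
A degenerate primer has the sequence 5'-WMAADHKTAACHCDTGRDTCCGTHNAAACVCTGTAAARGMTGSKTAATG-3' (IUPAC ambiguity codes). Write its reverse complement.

5′-CATTAMSCAKCYTTTACAGBGTTTNDACGGAHYCAHGDGTTAMDHTTKW-3′

Standard pairs A↔T, G↔C; ambiguity codes pair R↔Y, M↔K, W↔W, S↔S, D↔H, V↔B, N↔N. Complement (WKTTHDMATTGDGHACYHAGGCADNTTTGBGACATTTYCKACSMATTAC), then reverse for 5'→3'.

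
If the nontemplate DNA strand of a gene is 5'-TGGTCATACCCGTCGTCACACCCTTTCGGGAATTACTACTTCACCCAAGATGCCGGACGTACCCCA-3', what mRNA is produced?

5′-UGGUCAUACCCGUCGUCACACCCUUUCGGGAAUUACUACUUCACCCAAGAUGCCGGACGUACCCCA-3′

The mRNA is synthesized from the template strand, so it matches the coding strand with T replaced by U.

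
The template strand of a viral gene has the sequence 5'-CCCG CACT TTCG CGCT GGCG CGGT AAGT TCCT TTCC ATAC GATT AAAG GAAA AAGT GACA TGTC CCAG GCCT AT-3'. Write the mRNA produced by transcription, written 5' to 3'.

RNA polymerase reads the template 3'→5' and synthesizes mRNA 5'→3' by base-pairing (A→U, T→A, G↔C). The complement of the template is GGGCGTGAAAGCGCGACCGCGCCATTCAAGGAAAGGTATGCTAATTTCCTTTTTCACTGTACAGGGTCCGGATA; antiparallel, so 5'→3' the coding strand is ATAGGCCTGGGACATGTCACTTTTTCCTTTAATCGTATGGAAAGGAACTTACCGCGCCAGCGCGAAAGTGCGGG. Replace T with U for the mRNA.

5'-AUAGGCCUGGGACAUGUCACUUUUUCCUUUAAUCGUAUGGAAAGGAACUUACCGCGCCAGCGCGAAAGUGCGGG-3'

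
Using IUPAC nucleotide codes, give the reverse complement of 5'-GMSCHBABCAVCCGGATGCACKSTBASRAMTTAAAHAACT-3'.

Standard pairs A↔T, G↔C; ambiguity codes pair R↔Y, M↔K, S↔S, B↔V, H↔D. Complement (CKSGDVTVGTBGGCCTACGTGMSAVTSYTKAATTTDTTGA), then reverse for 5'→3'.

5'-AGTTDTTTAAKTYSTVASMGTGCATCCGGBTGVTVDGSKC-3'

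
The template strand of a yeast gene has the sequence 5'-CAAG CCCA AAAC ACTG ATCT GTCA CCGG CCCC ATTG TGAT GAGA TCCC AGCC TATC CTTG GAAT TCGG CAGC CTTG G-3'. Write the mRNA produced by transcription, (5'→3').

5'-CCAAGGCUGCCGAAUUCCAAGGAUAGGCUGGGAUCUCAUCACAAUGGGGCCGGUGACAGAUCAGUGUUUUGGGCUUG-3'

The mRNA has the sequence of the coding strand (reverse complement of the template) with T→U. Reverse complement of CAAGCCCAAAACACTGATCTGTCACCGGCCCCATTGTGATGAGATCCCAGCCTATCCTTGGAATTCGGCAGCCTTGG is CCAAGGCTGCCGAATTCCAAGGATAGGCTGGGATCTCATCACAATGGGGCCGGTGACAGATCAGTGTTTTGGGCTTG; then T→U.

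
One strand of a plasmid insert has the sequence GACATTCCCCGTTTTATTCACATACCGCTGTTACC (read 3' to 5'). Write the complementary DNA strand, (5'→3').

5′-CTGTAAGGGGCAAAATAAGTGTATGGCGACAATGG-3′

The strand is given 3'→5', so its complement runs 5'→3' in the same left-to-right order: pair each base A↔T, G↔C.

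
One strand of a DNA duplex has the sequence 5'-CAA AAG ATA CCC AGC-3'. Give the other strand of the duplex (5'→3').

5'-GCTGGGTATCTTTTG-3'

Pairing A↔T and G↔C gives GTTTTCTATGGGTCG, running 3'→5'. Reverse for the 5'→3' convention.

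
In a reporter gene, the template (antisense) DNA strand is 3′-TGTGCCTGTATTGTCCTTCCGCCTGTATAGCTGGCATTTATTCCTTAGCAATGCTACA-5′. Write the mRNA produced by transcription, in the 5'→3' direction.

Reading the template 3'→5' as shown, RNA polymerase pairs each base (A→U, T→A, G↔C) to build mRNA 5'→3' directly.

5'-ACACGGACAUAACAGGAAGGCGGACAUAUCGACCGUAAAUAAGGAAUCGUUACGAUGU-3'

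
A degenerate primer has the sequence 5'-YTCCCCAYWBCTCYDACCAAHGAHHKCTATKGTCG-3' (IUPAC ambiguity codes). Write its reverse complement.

Standard pairs A↔T, G↔C; ambiguity codes pair Y↔R, K↔M, W↔W, B↔V, D↔H. Complement (RAGGGGTRWVGAGRHTGGTTDCTDDMGATAMCAGC), then reverse for 5'→3'.

5'-CGACMATAGMDDTCDTTGGTHRGAGVWRTGGGGAR-3'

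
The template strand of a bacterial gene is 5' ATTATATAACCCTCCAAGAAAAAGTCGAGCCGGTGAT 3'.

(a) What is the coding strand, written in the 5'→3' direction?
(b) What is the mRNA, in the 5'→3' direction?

(a) 5'-ATCACCGGCTCGACTTTTTCTTGGAGGGTTATATAAT-3'
(b) 5'-AUCACCGGCUCGACUUUUUCUUGGAGGGUUAUAUAAU-3'

(a) The coding strand is the reverse complement of the template: complement TAATATATTGGGAGGTTCTTTTTCAGCTCGGCCACTA, then reverse.
(b) mRNA has the coding-strand sequence with T→U.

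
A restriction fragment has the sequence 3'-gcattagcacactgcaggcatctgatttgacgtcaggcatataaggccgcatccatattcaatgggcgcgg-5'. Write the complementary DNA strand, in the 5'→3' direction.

The strand is given 3'→5', so its complement runs 5'→3' in the same left-to-right order: pair each base A↔T, G↔C.

5'-CGTAATCGTGTGACGTCCGTAGACTAAACTGCAGTCCGTATATTCCGGCGTAGGTATAAGTTACCCGCGCC-3'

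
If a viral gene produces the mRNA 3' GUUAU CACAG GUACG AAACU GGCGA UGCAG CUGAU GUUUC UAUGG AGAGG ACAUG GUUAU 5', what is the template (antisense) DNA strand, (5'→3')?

Written 5'→3' the mRNA is UAUUGGUACAGGAGAGGUAUCUUUGUAGUCGACGUAGCGGUCAAAGCAUGGACACUAUUG, so the coding DNA strand is TATTGGTACAGGAGAGGTATCTTTGTAGTCGACGTAGCGGTCAAAGCATGGACACTATTG. The template is its reverse complement.

5'-CAATAGTGTCCATGCTTTGACCGCTACGTCGACTACAAAGATACCTCTCCTGTACCAATA-3'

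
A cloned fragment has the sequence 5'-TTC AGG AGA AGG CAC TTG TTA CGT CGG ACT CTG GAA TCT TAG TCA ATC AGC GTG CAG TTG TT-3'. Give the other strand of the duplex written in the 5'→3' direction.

The complement of TTCAGGAGAAGGCACTTGTTACGTCGGACTCTGGAATCTTAGTCAATCAGCGTGCAGTTGTT is AAGTCCTCTTCCGTGAACAATGCAGCCTGAGACCTTAGAATCAGTTAGTCGCACGTCAACAA (A↔T, G↔C). DNA strands are antiparallel, so the complementary strand runs 3'→5'; reversing gives the 5'→3' form.

5'-AACAACTGCACGCTGATTGACTAAGATTCCAGAGTCCGACGTAACAAGTGCCTTCTCCTGAA-3'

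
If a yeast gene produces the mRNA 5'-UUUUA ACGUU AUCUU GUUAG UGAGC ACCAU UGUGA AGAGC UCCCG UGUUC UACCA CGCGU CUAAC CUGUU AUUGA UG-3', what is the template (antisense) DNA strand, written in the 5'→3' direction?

5'-CATCAATAACAGGTTAGACGCGTGGTAGAACACGGGAGCTCTTCACAATGGTGCTCACTAACAAGATAACGTTAAAA-3'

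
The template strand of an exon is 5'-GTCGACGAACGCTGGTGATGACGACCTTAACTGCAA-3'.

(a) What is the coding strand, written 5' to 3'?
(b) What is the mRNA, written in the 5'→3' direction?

(a) 5'-TTGCAGTTAAGGTCGTCATCACCAGCGTTCGTCGAC-3'
(b) 5'-UUGCAGUUAAGGUCGUCAUCACCAGCGUUCGUCGAC-3'

(a) The coding strand is the reverse complement of the template: complement CAGCTGCTTGCGACCACTACTGCTGGAATTGACGTT, then reverse.
(b) mRNA has the coding-strand sequence with T→U.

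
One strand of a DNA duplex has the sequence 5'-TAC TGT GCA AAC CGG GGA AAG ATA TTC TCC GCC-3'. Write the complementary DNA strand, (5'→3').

Pairing A↔T and G↔C gives ATGACACGTTTGGCCCCTTTCTATAAGAGGCGG, running 3'→5'. Reverse for the 5'→3' convention.

5'-GGCGGAGAATATCTTTCCCCGGTTTGCACAGTA-3'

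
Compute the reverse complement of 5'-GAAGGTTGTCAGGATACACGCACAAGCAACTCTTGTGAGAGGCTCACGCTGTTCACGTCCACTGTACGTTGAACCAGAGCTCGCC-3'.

5'-GGCGAGCTCTGGTTCAACGTACAGTGGACGTGAACAGCGTGAGCCTCTCACAAGAGTTGCTTGTGCGTGTATCCTGACAACCTTC-3'

Reading the sequence 3'→5' and pairing each base (A↔T, G↔C) gives the reverse complement directly.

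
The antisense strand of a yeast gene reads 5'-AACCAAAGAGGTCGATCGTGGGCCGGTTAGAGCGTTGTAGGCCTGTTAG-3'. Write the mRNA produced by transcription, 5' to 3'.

The mRNA has the sequence of the coding strand (reverse complement of the template) with T→U. Reverse complement of AACCAAAGAGGTCGATCGTGGGCCGGTTAGAGCGTTGTAGGCCTGTTAG is CTAACAGGCCTACAACGCTCTAACCGGCCCACGATCGACCTCTTTGGTT; then T→U.

5'-CUAACAGGCCUACAACGCUCUAACCGGCCCACGAUCGACCUCUUUGGUU-3'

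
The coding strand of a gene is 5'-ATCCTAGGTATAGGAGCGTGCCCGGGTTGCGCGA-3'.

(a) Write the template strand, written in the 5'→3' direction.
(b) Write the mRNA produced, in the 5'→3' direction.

(a) 5′-TCGCGCAACCCGGGCACGCTCCTATACCTAGGAT-3′
(b) 5'-AUCCUAGGUAUAGGAGCGUGCCCGGGUUGCGCGA-3'

(a) The template strand is the reverse complement of the coding strand: complement TAGGATCCATATCCTCGCACGGGCCCAACGCGCT, then reverse.
(b) mRNA matches the coding strand with T→U.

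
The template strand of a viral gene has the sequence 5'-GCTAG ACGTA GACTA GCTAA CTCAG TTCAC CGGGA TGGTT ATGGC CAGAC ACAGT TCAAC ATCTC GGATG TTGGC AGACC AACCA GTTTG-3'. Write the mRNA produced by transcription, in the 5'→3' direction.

The mRNA has the sequence of the coding strand (reverse complement of the template) with T→U. Reverse complement of GCTAGACGTAGACTAGCTAACTCAGTTCACCGGGATGGTTATGGCCAGACACAGTTCAACATCTCGGATGTTGGCAGACCAACCAGTTTG is CAAACTGGTTGGTCTGCCAACATCCGAGATGTTGAACTGTGTCTGGCCATAACCATCCCGGTGAACTGAGTTAGCTAGTCTACGTCTAGC; then T→U.

5'-CAAACUGGUUGGUCUGCCAACAUCCGAGAUGUUGAACUGUGUCUGGCCAUAACCAUCCCGGUGAACUGAGUUAGCUAGUCUACGUCUAGC-3'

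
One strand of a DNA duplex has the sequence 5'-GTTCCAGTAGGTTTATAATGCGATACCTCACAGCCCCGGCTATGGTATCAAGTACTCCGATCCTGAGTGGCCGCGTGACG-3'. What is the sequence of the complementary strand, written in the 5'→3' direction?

5'-CGTCACGCGGCCACTCAGGATCGGAGTACTTGATACCATAGCCGGGGCTGTGAGGTATCGCATTATAAACCTACTGGAAC-3'

The complement of GTTCCAGTAGGTTTATAATGCGATACCTCACAGCCCCGGCTATGGTATCAAGTACTCCGATCCTGAGTGGCCGCGTGACG is CAAGGTCATCCAAATATTACGCTATGGAGTGTCGGGGCCGATACCATAGTTCATGAGGCTAGGACTCACCGGCGCACTGC (A↔T, G↔C). DNA strands are antiparallel, so the complementary strand runs 3'→5'; reversing gives the 5'→3' form.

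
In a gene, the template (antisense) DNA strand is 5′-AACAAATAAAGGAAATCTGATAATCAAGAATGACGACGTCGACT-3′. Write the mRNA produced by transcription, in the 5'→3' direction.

5′-AGUCGACGUCGUCAUUCUUGAUUAUCAGAUUUCCUUUAUUUGUU-3′

The mRNA has the sequence of the coding strand (reverse complement of the template) with T→U. Reverse complement of AACAAATAAAGGAAATCTGATAATCAAGAATGACGACGTCGACT is AGTCGACGTCGTCATTCTTGATTATCAGATTTCCTTTATTTGTT; then T→U.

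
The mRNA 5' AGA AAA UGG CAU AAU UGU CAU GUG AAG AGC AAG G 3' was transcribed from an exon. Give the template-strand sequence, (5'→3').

Replace U with T to get the coding DNA strand: AGAAAATGGCATAATTGTCATGTGAAGAGCAAGG. The template strand is its reverse complement (complement TCTTTTACCGTATTAACAGTACACTTCTCGTTCC, then reverse).

5'-CCTTGCTCTTCACATGACAATTATGCCATTTTCT-3'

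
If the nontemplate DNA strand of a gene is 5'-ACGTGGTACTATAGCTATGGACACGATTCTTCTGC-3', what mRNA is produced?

5'-ACGUGGUACUAUAGCUAUGGACACGAUUCUUCUGC-3'

mRNA has the coding-strand sequence with U in place of T.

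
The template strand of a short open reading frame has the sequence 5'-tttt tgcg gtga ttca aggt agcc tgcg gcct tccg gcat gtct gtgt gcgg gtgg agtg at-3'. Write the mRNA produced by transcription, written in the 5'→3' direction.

5′-AUCACUCCACCCGCACACAGACAUGCCGGAAGGCCGCAGGCUACCUUGAAUCACCGCAAAAA-3′

The mRNA has the sequence of the coding strand (reverse complement of the template) with T→U. Reverse complement of TTTTTGCGGTGATTCAAGGTAGCCTGCGGCCTTCCGGCATGTCTGTGTGCGGGTGGAGTGAT is ATCACTCCACCCGCACACAGACATGCCGGAAGGCCGCAGGCTACCTTGAATCACCGCAAAAA; then T→U.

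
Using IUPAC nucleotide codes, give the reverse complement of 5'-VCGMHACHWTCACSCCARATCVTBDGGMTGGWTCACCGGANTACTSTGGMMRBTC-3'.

Standard pairs A↔T, G↔C; ambiguity codes pair R↔Y, M↔K, W↔W, S↔S, B↔V, D↔H, N↔N. Complement (BGCKDTGDWAGTGSGGTYTAGBAVHCCKACCWAGTGGCCTNATGASACCKKYVAG), then reverse for 5'→3'.

5'-GAVYKKCCASAGTANTCCGGTGAWCCAKCCHVABGATYTGGSGTGAWDGTDKCGB-3'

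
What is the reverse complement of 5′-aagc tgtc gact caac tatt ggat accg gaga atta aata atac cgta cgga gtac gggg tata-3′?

5'-TATACCCCGTACTCCGTACGGTATTATTTAATTCTCCGGTATCCAATAGTTGAGTCGACAGCTT-3'

Reading the sequence 3'→5' and pairing each base (A↔T, G↔C) gives the reverse complement directly.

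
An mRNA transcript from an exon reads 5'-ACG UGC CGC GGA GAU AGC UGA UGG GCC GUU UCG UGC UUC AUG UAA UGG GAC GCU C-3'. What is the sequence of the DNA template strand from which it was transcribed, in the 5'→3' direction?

Replace U with T to get the coding DNA strand: ACGTGCCGCGGAGATAGCTGATGGGCCGTTTCGTGCTTCATGTAATGGGACGCTC. The template strand is its reverse complement (complement TGCACGGCGCCTCTATCGACTACCCGGCAAAGCACGAAGTACATTACCCTGCGAG, then reverse).

5'-GAGCGTCCCATTACATGAAGCACGAAACGGCCCATCAGCTATCTCCGCGGCACGT-3'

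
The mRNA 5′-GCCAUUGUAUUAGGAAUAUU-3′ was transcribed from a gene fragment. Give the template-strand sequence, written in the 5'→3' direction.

Replace U with T to get the coding DNA strand: GCCATTGTATTAGGAATATT. The template strand is its reverse complement (complement CGGTAACATAATCCTTATAA, then reverse).

5′-AATATTCCTAATACAATGGC-3′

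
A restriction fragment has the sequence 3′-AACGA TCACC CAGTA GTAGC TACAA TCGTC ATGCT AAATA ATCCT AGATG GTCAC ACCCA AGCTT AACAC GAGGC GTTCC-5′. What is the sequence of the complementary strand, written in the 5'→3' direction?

The strand is given 3'→5', so its complement runs 5'→3' in the same left-to-right order: pair each base A↔T, G↔C.

5′-TTGCTAGTGGGTCATCATCGATGTTAGCAGTACGATTTATTAGGATCTACCAGTGTGGGTTCGAATTGTGCTCCGCAAGG-3′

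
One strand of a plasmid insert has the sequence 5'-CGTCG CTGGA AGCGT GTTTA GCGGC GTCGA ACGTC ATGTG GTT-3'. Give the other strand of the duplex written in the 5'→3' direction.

Pairing A↔T and G↔C gives GCAGCGACCTTCGCACAAATCGCCGCAGCTTGCAGTACACCAA, running 3'→5'. Reverse for the 5'→3' convention.

5'-AACCACATGACGTTCGACGCCGCTAAACACGCTTCCAGCGACG-3'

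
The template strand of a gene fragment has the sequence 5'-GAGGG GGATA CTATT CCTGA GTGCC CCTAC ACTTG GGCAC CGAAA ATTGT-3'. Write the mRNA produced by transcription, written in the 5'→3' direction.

5′-ACAAUUUUCGGUGCCCAAGUGUAGGGGCACUCAGGAAUAGUAUCCCCCUC-3′

The mRNA has the sequence of the coding strand (reverse complement of the template) with T→U. Reverse complement of GAGGGGGATACTATTCCTGAGTGCCCCTACACTTGGGCACCGAAAATTGT is ACAATTTTCGGTGCCCAAGTGTAGGGGCACTCAGGAATAGTATCCCCCTC; then T→U.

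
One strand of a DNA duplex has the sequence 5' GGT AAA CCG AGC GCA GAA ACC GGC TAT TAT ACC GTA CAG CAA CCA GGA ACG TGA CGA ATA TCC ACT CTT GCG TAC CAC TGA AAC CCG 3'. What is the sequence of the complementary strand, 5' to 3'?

The complement of GGTAAACCGAGCGCAGAAACCGGCTATTATACCGTACAGCAACCAGGAACGTGACGAATATCCACTCTTGCGTACCACTGAAACCCG is CCATTTGGCTCGCGTCTTTGGCCGATAATATGGCATGTCGTTGGTCCTTGCACTGCTTATAGGTGAGAACGCATGGTGACTTTGGGC (A↔T, G↔C). DNA strands are antiparallel, so the complementary strand runs 3'→5'; reversing gives the 5'→3' form.

5'-CGGGTTTCAGTGGTACGCAAGAGTGGATATTCGTCACGTTCCTGGTTGCTGTACGGTATAATAGCCGGTTTCTGCGCTCGGTTTACC-3'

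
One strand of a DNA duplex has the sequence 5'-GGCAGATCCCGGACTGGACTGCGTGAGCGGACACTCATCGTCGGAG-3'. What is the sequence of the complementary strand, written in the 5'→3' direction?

The complement of GGCAGATCCCGGACTGGACTGCGTGAGCGGACACTCATCGTCGGAG is CCGTCTAGGGCCTGACCTGACGCACTCGCCTGTGAGTAGCAGCCTC (A↔T, G↔C). DNA strands are antiparallel, so the complementary strand runs 3'→5'; reversing gives the 5'→3' form.

5'-CTCCGACGATGAGTGTCCGCTCACGCAGTCCAGTCCGGGATCTGCC-3'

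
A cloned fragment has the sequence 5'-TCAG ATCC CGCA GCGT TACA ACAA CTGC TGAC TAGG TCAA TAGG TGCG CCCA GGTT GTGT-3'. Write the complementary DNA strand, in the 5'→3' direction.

5'-ACACAACCTGGGCGCACCTATTGACCTAGTCAGCAGTTGTTGTAACGCTGCGGGATCTGA-3'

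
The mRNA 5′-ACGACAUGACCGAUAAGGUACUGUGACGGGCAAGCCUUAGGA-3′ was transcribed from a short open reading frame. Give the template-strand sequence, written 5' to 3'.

Replace U with T to get the coding DNA strand: ACGACATGACCGATAAGGTACTGTGACGGGCAAGCCTTAGGA. The template strand is its reverse complement (complement TGCTGTACTGGCTATTCCATGACACTGCCCGTTCGGAATCCT, then reverse).

5'-TCCTAAGGCTTGCCCGTCACAGTACCTTATCGGTCATGTCGT-3'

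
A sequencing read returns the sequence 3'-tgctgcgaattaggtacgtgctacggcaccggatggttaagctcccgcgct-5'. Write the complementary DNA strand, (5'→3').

The strand is given 3'→5', so its complement runs 5'→3' in the same left-to-right order: pair each base A↔T, G↔C.

5'-ACGACGCTTAATCCATGCACGATGCCGTGGCCTACCAATTCGAGGGCGCGA-3'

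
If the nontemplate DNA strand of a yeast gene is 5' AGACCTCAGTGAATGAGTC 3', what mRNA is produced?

5'-AGACCUCAGUGAAUGAGUC-3'

mRNA has the coding-strand sequence with U in place of T.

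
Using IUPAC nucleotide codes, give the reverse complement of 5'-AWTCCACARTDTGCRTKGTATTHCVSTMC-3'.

5'-GKASBGDAATACMAYGCAHAYTGTGGAWT-3'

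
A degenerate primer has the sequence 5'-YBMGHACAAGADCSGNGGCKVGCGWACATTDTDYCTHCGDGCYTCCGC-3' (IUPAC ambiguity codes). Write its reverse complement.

5'-GCGGARGCHCGDAGRHAHAATGTWCGCBMGCCNCSGHTCTTGTDCKVR-3'

Standard pairs A↔T, G↔C; ambiguity codes pair Y↔R, M↔K, W↔W, S↔S, B↔V, D↔H, N↔N. Complement (RVKCDTGTTCTHGSCNCCGMBCGCWTGTAAHAHRGADGCHCGRAGGCG), then reverse for 5'→3'.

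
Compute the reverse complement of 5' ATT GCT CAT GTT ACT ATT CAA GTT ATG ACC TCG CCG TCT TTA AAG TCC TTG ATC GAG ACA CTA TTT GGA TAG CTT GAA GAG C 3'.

Reading the sequence 3'→5' and pairing each base (A↔T, G↔C) gives the reverse complement directly.

5'-GCTCTTCAAGCTATCCAAATAGTGTCTCGATCAAGGACTTTAAAGACGGCGAGGTCATAACTTGAATAGTAACATGAGCAAT-3'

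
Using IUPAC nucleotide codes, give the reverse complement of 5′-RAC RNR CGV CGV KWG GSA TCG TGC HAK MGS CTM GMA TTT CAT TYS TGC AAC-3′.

Standard pairs A↔T, G↔C; ambiguity codes pair R↔Y, M↔K, W↔W, S↔S, H↔D, V↔B, N↔N. Complement (YTGYNYGCBGCBMWCCSTAGCACGDTMKCSGAKCKTAAAGTAARSACGTTG), then reverse for 5'→3'.

5'-GTTGCASRAATGAAATKCKAGSCKMTDGCACGATSCCWMBCGBCGYNYGTY-3'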